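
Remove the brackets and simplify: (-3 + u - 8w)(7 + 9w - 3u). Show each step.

-21 - 83w + 16u + 33uw - 3u^2 - 72w^2

(-3 + u - 8w)(7 + 9w - 3u)
= -21 - 27w + 9u + 7u + 9uw - 3u^2 - 56w - 72w^2 + 24uw    [distributive law]
= -21 - 83w + 16u + 33uw - 3u^2 - 72w^2    [combine like terms]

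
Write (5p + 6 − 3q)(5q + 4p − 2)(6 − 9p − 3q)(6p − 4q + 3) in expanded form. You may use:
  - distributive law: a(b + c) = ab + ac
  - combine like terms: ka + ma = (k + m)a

−2235p^2q + 252pq^2 − 120pq − 342p^3q + 1284p^2q^2 − 114pq^3 − 576p^3 + 1134p^2 − 1080p^4 + 144p − 1602q^2 + 1044q + 927q^3 − 216 − 180q^4

(5p + 6 − 3q)(5q + 4p − 2)(6 − 9p − 3q)(6p − 4q + 3)
= (25pq + 20p^2 − 10p + 30q + 24p − 12 − 15q^2 − 12pq + 6q)(6 − 9p − 3q)(6p − 4q + 3)    [distributive law]
= (13pq + 20p^2 + 14p + 36q − 12 − 15q^2)(6 − 9p − 3q)(6p − 4q + 3)    [combine like terms]
= (78pq − 117p^2q − 39pq^2 + 120p^2 − 180p^3 − 60p^2q + 84p − 126p^2 − 42pq + 216q − 324pq − 108q^2 − 72 + 108p + 36q − 90q^2 + 135pq^2 + 45q^3)(6p − 4q + 3)    [distributive law]
= (−288pq − 177p^2q + 96pq^2 − 6p^2 − 180p^3 + 192p + 252q − 198q^2 − 72 + 45q^3)(6p − 4q + 3)    [combine like terms]
= −1728p^2q + 1152pq^2 − 864pq − 1062p^3q + 708p^2q^2 − 531p^2q + 576p^2q^2 − 384pq^3 + 288pq^2 − 36p^3 + 24p^2q − 18p^2 − 1080p^4 + 720p^3q − 540p^3 + 1152p^2 − 768pq + 576p + 1512pq − 1008q^2 + 756q − 1188pq^2 + 792q^3 − 594q^2 − 432p + 288q − 216 + 270pq^3 − 180q^4 + 135q^3    [distributive law]
= −2235p^2q + 252pq^2 − 120pq − 342p^3q + 1284p^2q^2 − 114pq^3 − 576p^3 + 1134p^2 − 1080p^4 + 144p − 1602q^2 + 1044q + 927q^3 − 216 − 180q^4    [combine like terms]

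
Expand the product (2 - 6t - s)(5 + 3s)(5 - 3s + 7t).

(2 - 6t - s)(5 + 3s)(5 - 3s + 7t)
= (10 + 6s - 30t - 18st - 5s - 3s^2)(5 - 3s + 7t)    [distributive law]
= (10 + s - 30t - 18st - 3s^2)(5 - 3s + 7t)    [combine like terms]
= 50 - 30s + 70t + 5s - 3s^2 + 7st - 150t + 90st - 210t^2 - 90st + 54s^2t - 126st^2 - 15s^2 + 9s^3 - 21s^2t    [distributive law]
= 50 - 25s - 80t - 18s^2 + 7st - 210t^2 + 33s^2t - 126st^2 + 9s^3    [combine like terms]

50 - 25s - 80t - 18s^2 + 7st - 210t^2 + 33s^2t - 126st^2 + 9s^3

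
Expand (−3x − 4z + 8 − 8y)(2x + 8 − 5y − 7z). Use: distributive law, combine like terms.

(−3x − 4z + 8 − 8y)(2x + 8 − 5y − 7z)
= −6x^2 − 24x + 15xy + 21xz − 8xz − 32z + 20yz + 28z^2 + 16x + 64 − 40y − 56z − 16xy − 64y + 40y^2 + 56yz    [distributive law]
= −6x^2 − 8x − xy + 13xz − 88z + 76yz + 28z^2 + 64 − 104y + 40y^2    [combine like terms]

−6x^2 − 8x − xy + 13xz − 88z + 76yz + 28z^2 + 64 − 104y + 40y^2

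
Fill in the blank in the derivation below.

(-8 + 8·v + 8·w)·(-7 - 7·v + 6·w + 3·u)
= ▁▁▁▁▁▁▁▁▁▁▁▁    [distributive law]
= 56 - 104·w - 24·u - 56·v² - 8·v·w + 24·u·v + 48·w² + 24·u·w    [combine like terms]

After distributive law, the bracketed line is:

56 + 56·v - 48·w - 24·u - 56·v - 56·v² + 48·v·w + 24·u·v - 56·w - 56·v·w + 48·w² + 24·u·w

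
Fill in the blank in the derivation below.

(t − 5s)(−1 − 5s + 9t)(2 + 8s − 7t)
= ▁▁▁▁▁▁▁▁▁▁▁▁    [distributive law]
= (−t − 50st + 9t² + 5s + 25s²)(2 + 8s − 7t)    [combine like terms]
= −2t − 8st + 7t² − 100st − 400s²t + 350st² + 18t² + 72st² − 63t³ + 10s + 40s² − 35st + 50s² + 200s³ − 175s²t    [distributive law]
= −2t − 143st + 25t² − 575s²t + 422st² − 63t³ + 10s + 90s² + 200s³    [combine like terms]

After distributive law, the bracketed line is:

(−t − 5st + 9t² + 5s + 25s² − 45st)(2 + 8s − 7t)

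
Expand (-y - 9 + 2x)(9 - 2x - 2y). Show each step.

(-y - 9 + 2x)(9 - 2x - 2y)
= -9y + 2xy + 2y^2 - 81 + 18x + 18y + 18x - 4x^2 - 4xy    [distributive law]
= 9y - 2xy + 2y^2 - 81 + 36x - 4x^2    [combine like terms]

9y - 2xy + 2y^2 - 81 + 36x - 4x^2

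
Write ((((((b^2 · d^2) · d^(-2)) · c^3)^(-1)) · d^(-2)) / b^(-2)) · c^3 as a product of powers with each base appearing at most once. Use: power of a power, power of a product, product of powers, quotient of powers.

((((((b^2 · d^2) · d^(-2)) · c^3)^(-1)) · d^(-2)) / b^(-2)) · c^3
= ((((((b^2 · d^2) · d^(-2))^(-1)) · ((c^3)^(-1))) · d^(-2)) / b^(-2)) · c^3    [power of a product]
= ((((((b^2 · d^2)^(-1)) · ((d^(-2))^(-1))) · ((c^3)^(-1))) · d^(-2)) / b^(-2)) · c^3    [power of a product]
= (((((((b^2)^(-1)) · ((d^2)^(-1))) · ((d^(-2))^(-1))) · ((c^3)^(-1))) · d^(-2)) / b^(-2)) · c^3    [power of a product]
= (((((b^(-2) · ((d^2)^(-1))) · ((d^(-2))^(-1))) · ((c^3)^(-1))) · d^(-2)) / b^(-2)) · c^3    [power of a power]
= (((((b^(-2) · d^(-2)) · ((d^(-2))^(-1))) · ((c^3)^(-1))) · d^(-2)) / b^(-2)) · c^3    [power of a power]
= (((((b^(-2) · d^(-2)) · d^2) · ((c^3)^(-1))) · d^(-2)) / b^(-2)) · c^3    [power of a power]
= (((((b^(-2) · d^(-2)) · d^2) · c^(-3)) · d^(-2)) / b^(-2)) · c^3    [power of a power]
= d^(-2)    [quotient of powers; product of powers]

d^(-2)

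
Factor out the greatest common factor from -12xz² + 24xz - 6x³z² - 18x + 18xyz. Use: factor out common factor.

6x(-2z² + 4z - x²z² - 3 + 3yz)

-12xz² + 24xz - 6x³z² - 18x + 18xyz
= 6(-2xz² + 4xz - x³z² - 3x + 3xyz)    [factor out 6]
= 6x(-2z² + 4z - x²z² - 3 + 3yz)    [factor out x]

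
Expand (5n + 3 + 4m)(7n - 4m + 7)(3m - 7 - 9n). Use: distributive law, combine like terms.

(5n + 3 + 4m)(7n - 4m + 7)(3m - 7 - 9n)
= (35n^2 - 20mn + 35n + 21n - 12m + 21 + 28mn - 16m^2 + 28m)(3m - 7 - 9n)    [distributive law]
= (35n^2 + 8mn + 56n + 16m + 21 - 16m^2)(3m - 7 - 9n)    [combine like terms]
= 105mn^2 - 245n^2 - 315n^3 + 24m^2n - 56mn - 72mn^2 + 168mn - 392n - 504n^2 + 48m^2 - 112m - 144mn + 63m - 147 - 189n - 48m^3 + 112m^2 + 144m^2n    [distributive law]
= 33mn^2 - 749n^2 - 315n^3 + 168m^2n - 32mn - 581n + 160m^2 - 49m - 147 - 48m^3    [combine like terms]

33mn^2 - 749n^2 - 315n^3 + 168m^2n - 32mn - 581n + 160m^2 - 49m - 147 - 48m^3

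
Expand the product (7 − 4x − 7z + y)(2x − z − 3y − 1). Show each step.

(7 − 4x − 7z + y)(2x − z − 3y − 1)
= 14x − 7z − 21y − 7 − 8x^2 + 4xz + 12xy + 4x − 14xz + 7z^2 + 21yz + 7z + 2xy − yz − 3y^2 − y    [distributive law]
= 18x − 22y − 7 − 8x^2 − 10xz + 14xy + 7z^2 + 20yz − 3y^2    [combine like terms]

18x − 22y − 7 − 8x^2 − 10xz + 14xy + 7z^2 + 20yz − 3y^2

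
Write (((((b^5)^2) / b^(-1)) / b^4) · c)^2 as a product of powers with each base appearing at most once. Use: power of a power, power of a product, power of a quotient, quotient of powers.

b^14c^2

(((((b^5)^2) / b^(-1)) / b^4) · c)^2
= (((((b^5)^2) / b^(-1)) / b^4)^2) · (c^2)    [power of a product]
= (((((b^5)^2) / b^(-1))^2) / ((b^4)^2)) · (c^2)    [power of a quotient]
= (((((b^5)^2)^2) / ((b^(-1))^2)) / ((b^4)^2)) · (c^2)    [power of a quotient]
= ((((b^5)^4) / ((b^(-1))^2)) / ((b^4)^2)) · (c^2)    [power of a power]
= ((b^20 / ((b^(-1))^2)) / ((b^4)^2)) · (c^2)    [power of a power]
= ((b^20 / b^(-2)) / ((b^4)^2)) · (c^2)    [power of a power]
= (b^22 / ((b^4)^2)) · (c^2)    [quotient of powers]
= (b^22 / b^8) · (c^2)    [power of a power]
= b^14 · (c^2)    [quotient of powers]
= b^14c^2    [rearrange]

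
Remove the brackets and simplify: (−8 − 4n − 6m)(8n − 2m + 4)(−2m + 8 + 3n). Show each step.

(−8 − 4n − 6m)(8n − 2m + 4)(−2m + 8 + 3n)
= (−64n + 16m − 32 − 32n² + 8mn − 16n − 48mn + 12m² − 24m)(−2m + 8 + 3n)    [distributive law]
= (−80n − 8m − 32 − 32n² − 40mn + 12m²)(−2m + 8 + 3n)    [combine like terms]
= 160mn − 640n − 240n² + 16m² − 64m − 24mn + 64m − 256 − 96n + 64mn² − 256n² − 96n³ + 80m²n − 320mn − 120mn² − 24m³ + 96m² + 36m²n    [distributive law]
= −184mn − 736n − 496n² + 112m² − 256 − 56mn² − 96n³ + 116m²n − 24m³    [combine like terms]

−184mn − 736n − 496n² + 112m² − 256 − 56mn² − 96n³ + 116m²n − 24m³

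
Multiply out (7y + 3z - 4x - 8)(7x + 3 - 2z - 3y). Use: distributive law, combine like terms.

61xy + 45y - 23yz - 21y^2 + 29xz + 25z - 6z^2 - 28x^2 - 68x - 24

(7y + 3z - 4x - 8)(7x + 3 - 2z - 3y)
= 49xy + 21y - 14yz - 21y^2 + 21xz + 9z - 6z^2 - 9yz - 28x^2 - 12x + 8xz + 12xy - 56x - 24 + 16z + 24y    [distributive law]
= 61xy + 45y - 23yz - 21y^2 + 29xz + 25z - 6z^2 - 28x^2 - 68x - 24    [combine like terms]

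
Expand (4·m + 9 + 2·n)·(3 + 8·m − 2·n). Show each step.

(4·m + 9 + 2·n)·(3 + 8·m − 2·n)
= 12·m + 32·m^2 − 8·m·n + 27 + 72·m − 18·n + 6·n + 16·m·n − 4·n^2    [distributive law]
= 84·m + 32·m^2 + 8·m·n + 27 − 12·n − 4·n^2    [combine like terms]

84·m + 32·m^2 + 8·m·n + 27 − 12·n − 4·n^2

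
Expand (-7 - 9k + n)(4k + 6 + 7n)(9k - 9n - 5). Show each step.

(-7 - 9k + n)(4k + 6 + 7n)(9k - 9n - 5)
= (-28k - 42 - 49n - 36k² - 54k - 63kn + 4kn + 6n + 7n²)(9k - 9n - 5)    [distributive law]
= (-82k - 42 - 43n - 36k² - 59kn + 7n²)(9k - 9n - 5)    [combine like terms]
= -738k² + 738kn + 410k - 378k + 378n + 210 - 387kn + 387n² + 215n - 324k³ + 324k²n + 180k² - 531k²n + 531kn² + 295kn + 63kn² - 63n³ - 35n²    [distributive law]
= -558k² + 646kn + 32k + 593n + 210 + 352n² - 324k³ - 207k²n + 594kn² - 63n³    [combine like terms]

-558k² + 646kn + 32k + 593n + 210 + 352n² - 324k³ - 207k²n + 594kn² - 63n³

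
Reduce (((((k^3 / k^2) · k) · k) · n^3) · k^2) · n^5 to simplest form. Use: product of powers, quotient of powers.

k^5n^8

(((((k^3 / k^2) · k) · k) · n^3) · k^2) · n^5
= ((((k · k) · k) · n^3) · k^2) · n^5    [quotient of powers]
= (((k^2 · k) · n^3) · k^2) · n^5    [product of powers]
= ((k^3 · n^3) · k^2) · n^5    [product of powers]
= k^5n^8    [product of powers]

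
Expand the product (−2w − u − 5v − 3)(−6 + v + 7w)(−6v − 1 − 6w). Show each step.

−71vw − 99w + 68w^2 + 252v^2w + 306vw^2 + 84w^3 − 35uv − 6u − 29uw + 6uv^2 + 48uvw + 42uw^2 − 157v^2 − 135v + 30v^3 − 18

(−2w − u − 5v − 3)(−6 + v + 7w)(−6v − 1 − 6w)
= (12w − 2vw − 14w^2 + 6u − uv − 7uw + 30v − 5v^2 − 35vw + 18 − 3v − 21w)(−6v − 1 − 6w)    [distributive law]
= (−9w − 37vw − 14w^2 + 6u − uv − 7uw + 27v − 5v^2 + 18)(−6v − 1 − 6w)    [combine like terms]
= 54vw + 9w + 54w^2 + 222v^2w + 37vw + 222vw^2 + 84vw^2 + 14w^2 + 84w^3 − 36uv − 6u − 36uw + 6uv^2 + uv + 6uvw + 42uvw + 7uw + 42uw^2 − 162v^2 − 27v − 162vw + 30v^3 + 5v^2 + 30v^2w − 108v − 18 − 108w    [distributive law]
= −71vw − 99w + 68w^2 + 252v^2w + 306vw^2 + 84w^3 − 35uv − 6u − 29uw + 6uv^2 + 48uvw + 42uw^2 − 157v^2 − 135v + 30v^3 − 18    [combine like terms]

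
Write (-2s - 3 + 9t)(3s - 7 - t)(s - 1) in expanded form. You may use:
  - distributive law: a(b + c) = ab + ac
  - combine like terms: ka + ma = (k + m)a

-6s^3 + 11s^2 + 16s + 29s^2t - 89st - 21 + 60t - 9st^2 + 9t^2

(-2s - 3 + 9t)(3s - 7 - t)(s - 1)
= (-6s^2 + 14s + 2st - 9s + 21 + 3t + 27st - 63t - 9t^2)(s - 1)    [distributive law]
= (-6s^2 + 5s + 29st + 21 - 60t - 9t^2)(s - 1)    [combine like terms]
= -6s^3 + 6s^2 + 5s^2 - 5s + 29s^2t - 29st + 21s - 21 - 60st + 60t - 9st^2 + 9t^2    [distributive law]
= -6s^3 + 11s^2 + 16s + 29s^2t - 89st - 21 + 60t - 9st^2 + 9t^2    [combine like terms]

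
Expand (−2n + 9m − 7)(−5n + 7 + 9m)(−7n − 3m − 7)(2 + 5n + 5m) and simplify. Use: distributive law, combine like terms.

−1225n³ − 350n⁴ + 1705mn³ + 1627mn² + 165m²n² + 546n² + 2471mn − 1701m²n + 2107n − 3105m³n − 3321m³ − 1215m⁴ − 399m² + 2009m + 686

(−2n + 9m − 7)(−5n + 7 + 9m)(−7n − 3m − 7)(2 + 5n + 5m)
= (10n² − 14n − 18mn − 45mn + 63m + 81m² + 35n − 49 − 63m)(−7n − 3m − 7)(2 + 5n + 5m)    [distributive law]
= (10n² + 21n − 63mn + 81m² − 49)(−7n − 3m − 7)(2 + 5n + 5m)    [combine like terms]
= (−70n³ − 30mn² − 70n² − 147n² − 63mn − 147n + 441mn² + 189m²n + 441mn − 567m²n − 243m³ − 567m² + 343n + 147m + 343)(2 + 5n + 5m)    [distributive law]
= (−70n³ + 411mn² − 217n² + 378mn + 196n − 378m²n − 243m³ − 567m² + 147m + 343)(2 + 5n + 5m)    [combine like terms]
= −140n³ − 350n⁴ − 350mn³ + 822mn² + 2055mn³ + 2055m²n² − 434n² − 1085n³ − 1085mn² + 756mn + 1890mn² + 1890m²n + 392n + 980n² + 980mn − 756m²n − 1890m²n² − 1890m³n − 486m³ − 1215m³n − 1215m⁴ − 1134m² − 2835m²n − 2835m³ + 294m + 735mn + 735m² + 686 + 1715n + 1715m    [distributive law]
= −1225n³ − 350n⁴ + 1705mn³ + 1627mn² + 165m²n² + 546n² + 2471mn − 1701m²n + 2107n − 3105m³n − 3321m³ − 1215m⁴ − 399m² + 2009m + 686    [combine like terms]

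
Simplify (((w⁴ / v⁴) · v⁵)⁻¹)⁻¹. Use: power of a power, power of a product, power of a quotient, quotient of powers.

(((w⁴ / v⁴) · v⁵)⁻¹)⁻¹
= ((w⁴ / v⁴) · v⁵)¹    [power of a power]
= ((w⁴ / v⁴)¹) · ((v⁵)¹)    [power of a product]
= (((w⁴)¹) / ((v⁴)¹)) · ((v⁵)¹)    [power of a quotient]
= (w⁴ / ((v⁴)¹)) · ((v⁵)¹)    [power of a power]
= (w⁴ / v⁴) · ((v⁵)¹)    [power of a power]
= (w⁴ / v⁴) · v⁵    [power of a power]
= vw⁴    [quotient of powers]

vw⁴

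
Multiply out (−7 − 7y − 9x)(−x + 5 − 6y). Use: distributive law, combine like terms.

(−7 − 7y − 9x)(−x + 5 − 6y)
= 7x − 35 + 42y + 7xy − 35y + 42y^2 + 9x^2 − 45x + 54xy    [distributive law]
= −38x − 35 + 7y + 61xy + 42y^2 + 9x^2    [combine like terms]

−38x − 35 + 7y + 61xy + 42y^2 + 9x^2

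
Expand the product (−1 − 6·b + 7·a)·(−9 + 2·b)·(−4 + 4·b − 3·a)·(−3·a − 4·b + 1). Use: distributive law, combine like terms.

(−1 − 6·b + 7·a)·(−9 + 2·b)·(−4 + 4·b − 3·a)·(−3·a − 4·b + 1)
= (9 − 2·b + 54·b − 12·b^2 − 63·a + 14·a·b)·(−4 + 4·b − 3·a)·(−3·a − 4·b + 1)    [distributive law]
= (9 + 52·b − 12·b^2 − 63·a + 14·a·b)·(−4 + 4·b − 3·a)·(−3·a − 4·b + 1)    [combine like terms]
= (−36 + 36·b − 27·a − 208·b + 208·b^2 − 156·a·b + 48·b^2 − 48·b^3 + 36·a·b^2 + 252·a − 252·a·b + 189·a^2 − 56·a·b + 56·a·b^2 − 42·a^2·b)·(−3·a − 4·b + 1)    [distributive law]
= (−36 − 172·b + 225·a + 256·b^2 − 464·a·b − 48·b^3 + 92·a·b^2 + 189·a^2 − 42·a^2·b)·(−3·a − 4·b + 1)    [combine like terms]
= 108·a + 144·b − 36 + 516·a·b + 688·b^2 − 172·b − 675·a^2 − 900·a·b + 225·a − 768·a·b^2 − 1024·b^3 + 256·b^2 + 1392·a^2·b + 1856·a·b^2 − 464·a·b + 144·a·b^3 + 192·b^4 − 48·b^3 − 276·a^2·b^2 − 368·a·b^3 + 92·a·b^2 − 567·a^3 − 756·a^2·b + 189·a^2 + 126·a^3·b + 168·a^2·b^2 − 42·a^2·b    [distributive law]
= 333·a − 28·b − 36 − 848·a·b + 944·b^2 − 486·a^2 + 1180·a·b^2 − 1072·b^3 + 594·a^2·b − 224·a·b^3 + 192·b^4 − 108·a^2·b^2 − 567·a^3 + 126·a^3·b    [combine like terms]

333·a − 28·b − 36 − 848·a·b + 944·b^2 − 486·a^2 + 1180·a·b^2 − 1072·b^3 + 594·a^2·b − 224·a·b^3 + 192·b^4 − 108·a^2·b^2 − 567·a^3 + 126·a^3·b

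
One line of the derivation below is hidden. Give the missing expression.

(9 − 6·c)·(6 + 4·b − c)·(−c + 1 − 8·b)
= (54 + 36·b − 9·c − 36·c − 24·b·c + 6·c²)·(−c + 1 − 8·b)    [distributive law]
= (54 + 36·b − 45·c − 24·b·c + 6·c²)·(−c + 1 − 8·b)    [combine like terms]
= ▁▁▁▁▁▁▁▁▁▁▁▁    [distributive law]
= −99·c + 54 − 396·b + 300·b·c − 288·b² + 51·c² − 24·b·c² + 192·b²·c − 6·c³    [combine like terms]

Applying distributive law to the line above:

−54·c + 54 − 432·b − 36·b·c + 36·b − 288·b² + 45·c² − 45·c + 360·b·c + 24·b·c² − 24·b·c + 192·b²·c − 6·c³ + 6·c² − 48·b·c²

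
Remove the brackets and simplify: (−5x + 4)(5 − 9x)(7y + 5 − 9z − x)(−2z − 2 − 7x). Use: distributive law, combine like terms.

(−5x + 4)(5 − 9x)(7y + 5 − 9z − x)(−2z − 2 − 7x)
= (−25x + 45x^2 + 20 − 36x)(7y + 5 − 9z − x)(−2z − 2 − 7x)    [distributive law]
= (−61x + 45x^2 + 20)(7y + 5 − 9z − x)(−2z − 2 − 7x)    [combine like terms]
= (−427xy − 305x + 549xz + 61x^2 + 315x^2y + 225x^2 − 405x^2z − 45x^3 + 140y + 100 − 180z − 20x)(−2z − 2 − 7x)    [distributive law]
= (−427xy − 325x + 549xz + 286x^2 + 315x^2y − 405x^2z − 45x^3 + 140y + 100 − 180z)(−2z − 2 − 7x)    [combine like terms]
= 854xyz + 854xy + 2989x^2y + 650xz + 650x + 2275x^2 − 1098xz^2 − 1098xz − 3843x^2z − 572x^2z − 572x^2 − 2002x^3 − 630x^2yz − 630x^2y − 2205x^3y + 810x^2z^2 + 810x^2z + 2835x^3z + 90x^3z + 90x^3 + 315x^4 − 280yz − 280y − 980xy − 200z − 200 − 700x + 360z^2 + 360z + 1260xz    [distributive law]
= 854xyz − 126xy + 2359x^2y + 812xz − 50x + 1703x^2 − 1098xz^2 − 3605x^2z − 1912x^3 − 630x^2yz − 2205x^3y + 810x^2z^2 + 2925x^3z + 315x^4 − 280yz − 280y + 160z − 200 + 360z^2    [combine like terms]

854xyz − 126xy + 2359x^2y + 812xz − 50x + 1703x^2 − 1098xz^2 − 3605x^2z − 1912x^3 − 630x^2yz − 2205x^3y + 810x^2z^2 + 2925x^3z + 315x^4 − 280yz − 280y + 160z − 200 + 360z^2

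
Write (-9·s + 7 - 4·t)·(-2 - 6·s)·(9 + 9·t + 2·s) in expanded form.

(-9·s + 7 - 4·t)·(-2 - 6·s)·(9 + 9·t + 2·s)
= (18·s + 54·s² - 14 - 42·s + 8·t + 24·s·t)·(9 + 9·t + 2·s)    [distributive law]
= (-24·s + 54·s² - 14 + 8·t + 24·s·t)·(9 + 9·t + 2·s)    [combine like terms]
= -216·s - 216·s·t - 48·s² + 486·s² + 486·s²·t + 108·s³ - 126 - 126·t - 28·s + 72·t + 72·t² + 16·s·t + 216·s·t + 216·s·t² + 48·s²·t    [distributive law]
= -244·s + 16·s·t + 438·s² + 534·s²·t + 108·s³ - 126 - 54·t + 72·t² + 216·s·t²    [combine like terms]

-244·s + 16·s·t + 438·s² + 534·s²·t + 108·s³ - 126 - 54·t + 72·t² + 216·s·t²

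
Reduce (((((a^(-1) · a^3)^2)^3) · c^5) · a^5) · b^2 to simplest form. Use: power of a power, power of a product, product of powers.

(((((a^(-1) · a^3)^2)^3) · c^5) · a^5) · b^2
= ((((a^(-1) · a^3)^6) · c^5) · a^5) · b^2    [power of a power]
= (((((a^(-1))^6) · ((a^3)^6)) · c^5) · a^5) · b^2    [power of a product]
= (((a^(-6) · ((a^3)^6)) · c^5) · a^5) · b^2    [power of a power]
= (((a^(-6) · a^18) · c^5) · a^5) · b^2    [power of a power]
= ((a^12 · c^5) · a^5) · b^2    [product of powers]
= a^17·b^2·c^5    [product of powers]

a^17·b^2·c^5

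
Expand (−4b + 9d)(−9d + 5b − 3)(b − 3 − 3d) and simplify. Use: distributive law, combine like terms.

141b²d − 306bd − 324bd² − 20b³ + 72b² − 36b + 324d² + 243d³ + 81d

(−4b + 9d)(−9d + 5b − 3)(b − 3 − 3d)
= (36bd − 20b² + 12b − 81d² + 45bd − 27d)(b − 3 − 3d)    [distributive law]
= (81bd − 20b² + 12b − 81d² − 27d)(b − 3 − 3d)    [combine like terms]
= 81b²d − 243bd − 243bd² − 20b³ + 60b² + 60b²d + 12b² − 36b − 36bd − 81bd² + 243d² + 243d³ − 27bd + 81d + 81d²    [distributive law]
= 141b²d − 306bd − 324bd² − 20b³ + 72b² − 36b + 324d² + 243d³ + 81d    [combine like terms]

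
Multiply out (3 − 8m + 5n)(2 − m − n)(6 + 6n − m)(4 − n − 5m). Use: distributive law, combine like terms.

144 + 276n − 660m − 30n^2 − 682mn + 868m^2 + 135mn^2 + 628m^2n − 367m^3 − 132n^3 − 160m^2n^2 − 217m^3n + 40m^4 + 127mn^3 + 30n^4

(3 − 8m + 5n)(2 − m − n)(6 + 6n − m)(4 − n − 5m)
= (6 − 3m − 3n − 16m + 8m^2 + 8mn + 10n − 5mn − 5n^2)(6 + 6n − m)(4 − n − 5m)    [distributive law]
= (6 − 19m + 7n + 8m^2 + 3mn − 5n^2)(6 + 6n − m)(4 − n − 5m)    [combine like terms]
= (36 + 36n − 6m − 114m − 114mn + 19m^2 + 42n + 42n^2 − 7mn + 48m^2 + 48m^2n − 8m^3 + 18mn + 18mn^2 − 3m^2n − 30n^2 − 30n^3 + 5mn^2)(4 − n − 5m)    [distributive law]
= (36 + 78n − 120m − 103mn + 67m^2 + 12n^2 + 45m^2n − 8m^3 + 23mn^2 − 30n^3)(4 − n − 5m)    [combine like terms]
= 144 − 36n − 180m + 312n − 78n^2 − 390mn − 480m + 120mn + 600m^2 − 412mn + 103mn^2 + 515m^2n + 268m^2 − 67m^2n − 335m^3 + 48n^2 − 12n^3 − 60mn^2 + 180m^2n − 45m^2n^2 − 225m^3n − 32m^3 + 8m^3n + 40m^4 + 92mn^2 − 23mn^3 − 115m^2n^2 − 120n^3 + 30n^4 + 150mn^3    [distributive law]
= 144 + 276n − 660m − 30n^2 − 682mn + 868m^2 + 135mn^2 + 628m^2n − 367m^3 − 132n^3 − 160m^2n^2 − 217m^3n + 40m^4 + 127mn^3 + 30n^4    [combine like terms]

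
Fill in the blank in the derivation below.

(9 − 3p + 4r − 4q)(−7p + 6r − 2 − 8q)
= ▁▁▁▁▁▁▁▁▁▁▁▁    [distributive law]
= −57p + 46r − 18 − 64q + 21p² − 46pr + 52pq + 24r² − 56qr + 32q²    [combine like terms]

Applying distributive law to the line above:

−63p + 54r − 18 − 72q + 21p² − 18pr + 6p + 24pq − 28pr + 24r² − 8r − 32qr + 28pq − 24qr + 8q + 32q²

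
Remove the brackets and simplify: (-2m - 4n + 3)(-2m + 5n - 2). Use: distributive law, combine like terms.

4m² - 2mn - 2m - 20n² + 23n - 6

(-2m - 4n + 3)(-2m + 5n - 2)
= 4m² - 10mn + 4m + 8mn - 20n² + 8n - 6m + 15n - 6    [distributive law]
= 4m² - 2mn - 2m - 20n² + 23n - 6    [combine like terms]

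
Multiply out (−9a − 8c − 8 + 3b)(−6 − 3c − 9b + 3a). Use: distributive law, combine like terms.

30a + 3ac + 90ab − 27a² + 72c + 24c² + 63bc + 48 + 54b − 27b²

(−9a − 8c − 8 + 3b)(−6 − 3c − 9b + 3a)
= 54a + 27ac + 81ab − 27a² + 48c + 24c² + 72bc − 24ac + 48 + 24c + 72b − 24a − 18b − 9bc − 27b² + 9ab    [distributive law]
= 30a + 3ac + 90ab − 27a² + 72c + 24c² + 63bc + 48 + 54b − 27b²    [combine like terms]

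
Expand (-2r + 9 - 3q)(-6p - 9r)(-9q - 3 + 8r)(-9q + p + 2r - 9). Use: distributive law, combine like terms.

-891pq²r + 36p²qr - 738pqr² + 5400pqr - 468p²r - 2502pr² + 4779pr + 96p²r² + 336pr³ - 972q²r² - 1188qr³ + 7128qr² - 2700r³ + 6804r² + 288r⁴ - 2430pq² + 432p²q - 5346pq + 162p² - 1458p - 3645q²r - 8019qr - 2187r + 1458pq³ - 162p²q² + 2187q³r

(-2r + 9 - 3q)(-6p - 9r)(-9q - 3 + 8r)(-9q + p + 2r - 9)
= (12pr + 18r² - 54p - 81r + 18pq + 27qr)(-9q - 3 + 8r)(-9q + p + 2r - 9)    [distributive law]
= (-108pqr - 36pr + 96pr² - 162qr² - 54r² + 144r³ + 486pq + 162p - 432pr + 729qr + 243r - 648r² - 162pq² - 54pq + 144pqr - 243q²r - 81qr + 216qr²)(-9q + p + 2r - 9)    [distributive law]
= (36pqr - 468pr + 96pr² + 54qr² - 702r² + 144r³ + 432pq + 162p + 648qr + 243r - 162pq² - 243q²r)(-9q + p + 2r - 9)    [combine like terms]
= -324pq²r + 36p²qr + 72pqr² - 324pqr + 4212pqr - 468p²r - 936pr² + 4212pr - 864pqr² + 96p²r² + 192pr³ - 864pr² - 486q²r² + 54pqr² + 108qr³ - 486qr² + 6318qr² - 702pr² - 1404r³ + 6318r² - 1296qr³ + 144pr³ + 288r⁴ - 1296r³ - 3888pq² + 432p²q + 864pqr - 3888pq - 1458pq + 162p² + 324pr - 1458p - 5832q²r + 648pqr + 1296qr² - 5832qr - 2187qr + 243pr + 486r² - 2187r + 1458pq³ - 162p²q² - 324pq²r + 1458pq² + 2187q³r - 243pq²r - 486q²r² + 2187q²r    [distributive law]
= -891pq²r + 36p²qr - 738pqr² + 5400pqr - 468p²r - 2502pr² + 4779pr + 96p²r² + 336pr³ - 972q²r² - 1188qr³ + 7128qr² - 2700r³ + 6804r² + 288r⁴ - 2430pq² + 432p²q - 5346pq + 162p² - 1458p - 3645q²r - 8019qr - 2187r + 1458pq³ - 162p²q² + 2187q³r    [combine like terms]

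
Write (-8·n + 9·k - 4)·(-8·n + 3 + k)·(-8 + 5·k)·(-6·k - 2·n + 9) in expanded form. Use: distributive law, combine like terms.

4592·k·n² + 1024·n³ - 4480·n² - 1120·k²·n² - 640·k·n³ + 6992·k·n - 768·n - 7766·k²·n + 2310·k³·n + 1851·k² - 2772·k + 147·k³ - 270·k⁴ + 864

(-8·n + 9·k - 4)·(-8·n + 3 + k)·(-8 + 5·k)·(-6·k - 2·n + 9)
= (64·n² - 24·n - 8·k·n - 72·k·n + 27·k + 9·k² + 32·n - 12 - 4·k)·(-8 + 5·k)·(-6·k - 2·n + 9)    [distributive law]
= (64·n² + 8·n - 80·k·n + 23·k + 9·k² - 12)·(-8 + 5·k)·(-6·k - 2·n + 9)    [combine like terms]
= (-512·n² + 320·k·n² - 64·n + 40·k·n + 640·k·n - 400·k²·n - 184·k + 115·k² - 72·k² + 45·k³ + 96 - 60·k)·(-6·k - 2·n + 9)    [distributive law]
= (-512·n² + 320·k·n² - 64·n + 680·k·n - 400·k²·n - 244·k + 43·k² + 45·k³ + 96)·(-6·k - 2·n + 9)    [combine like terms]
= 3072·k·n² + 1024·n³ - 4608·n² - 1920·k²·n² - 640·k·n³ + 2880·k·n² + 384·k·n + 128·n² - 576·n - 4080·k²·n - 1360·k·n² + 6120·k·n + 2400·k³·n + 800·k²·n² - 3600·k²·n + 1464·k² + 488·k·n - 2196·k - 258·k³ - 86·k²·n + 387·k² - 270·k⁴ - 90·k³·n + 405·k³ - 576·k - 192·n + 864    [distributive law]
= 4592·k·n² + 1024·n³ - 4480·n² - 1120·k²·n² - 640·k·n³ + 6992·k·n - 768·n - 7766·k²·n + 2310·k³·n + 1851·k² - 2772·k + 147·k³ - 270·k⁴ + 864    [combine like terms]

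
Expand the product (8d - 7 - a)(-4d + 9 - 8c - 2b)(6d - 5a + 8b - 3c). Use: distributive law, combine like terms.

-192d³ + 184ad² - 352bd² - 288cd² + 600d² - 554ad + 884bd + 36cd + 356acd - 464bcd + 192c²d + 124abd - 128b²d - 378d + 315a - 504b + 189c - 253ac + 406bc - 168c² - 142ab + 112b² - 20a²d + 45a² - 40a²c + 58abc - 24ac² - 10a²b + 16ab²

(8d - 7 - a)(-4d + 9 - 8c - 2b)(6d - 5a + 8b - 3c)
= (-32d² + 72d - 64cd - 16bd + 28d - 63 + 56c + 14b + 4ad - 9a + 8ac + 2ab)(6d - 5a + 8b - 3c)    [distributive law]
= (-32d² + 100d - 64cd - 16bd - 63 + 56c + 14b + 4ad - 9a + 8ac + 2ab)(6d - 5a + 8b - 3c)    [combine like terms]
= -192d³ + 160ad² - 256bd² + 96cd² + 600d² - 500ad + 800bd - 300cd - 384cd² + 320acd - 512bcd + 192c²d - 96bd² + 80abd - 128b²d + 48bcd - 378d + 315a - 504b + 189c + 336cd - 280ac + 448bc - 168c² + 84bd - 70ab + 112b² - 42bc + 24ad² - 20a²d + 32abd - 12acd - 54ad + 45a² - 72ab + 27ac + 48acd - 40a²c + 64abc - 24ac² + 12abd - 10a²b + 16ab² - 6abc    [distributive law]
= -192d³ + 184ad² - 352bd² - 288cd² + 600d² - 554ad + 884bd + 36cd + 356acd - 464bcd + 192c²d + 124abd - 128b²d - 378d + 315a - 504b + 189c - 253ac + 406bc - 168c² - 142ab + 112b² - 20a²d + 45a² - 40a²c + 58abc - 24ac² - 10a²b + 16ab²    [combine like terms]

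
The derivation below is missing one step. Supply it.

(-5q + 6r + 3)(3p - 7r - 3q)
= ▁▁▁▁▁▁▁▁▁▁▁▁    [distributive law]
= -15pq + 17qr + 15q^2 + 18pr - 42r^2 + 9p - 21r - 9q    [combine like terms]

Applying distributive law to the line above:

-15pq + 35qr + 15q^2 + 18pr - 42r^2 - 18qr + 9p - 21r - 9q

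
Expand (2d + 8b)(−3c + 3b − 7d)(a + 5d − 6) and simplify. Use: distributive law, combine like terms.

−6acd − 30cd² + 36cd − 50abd − 250bd² + 300bd − 14ad² − 70d³ + 84d² − 24abc − 120bcd + 144bc + 24ab² + 120b²d − 144b²

(2d + 8b)(−3c + 3b − 7d)(a + 5d − 6)
= (−6cd + 6bd − 14d² − 24bc + 24b² − 56bd)(a + 5d − 6)    [distributive law]
= (−6cd − 50bd − 14d² − 24bc + 24b²)(a + 5d − 6)    [combine like terms]
= −6acd − 30cd² + 36cd − 50abd − 250bd² + 300bd − 14ad² − 70d³ + 84d² − 24abc − 120bcd + 144bc + 24ab² + 120b²d − 144b²    [distributive law]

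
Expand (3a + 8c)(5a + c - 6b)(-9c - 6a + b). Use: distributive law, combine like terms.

-393a^2c - 90a^3 + 123a^2b - 435ac^2 + 493abc - 18ab^2 - 72c^3 + 440bc^2 - 48b^2c

(3a + 8c)(5a + c - 6b)(-9c - 6a + b)
= (15a^2 + 3ac - 18ab + 40ac + 8c^2 - 48bc)(-9c - 6a + b)    [distributive law]
= (15a^2 + 43ac - 18ab + 8c^2 - 48bc)(-9c - 6a + b)    [combine like terms]
= -135a^2c - 90a^3 + 15a^2b - 387ac^2 - 258a^2c + 43abc + 162abc + 108a^2b - 18ab^2 - 72c^3 - 48ac^2 + 8bc^2 + 432bc^2 + 288abc - 48b^2c    [distributive law]
= -393a^2c - 90a^3 + 123a^2b - 435ac^2 + 493abc - 18ab^2 - 72c^3 + 440bc^2 - 48b^2c    [combine like terms]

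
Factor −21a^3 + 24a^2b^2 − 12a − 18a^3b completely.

−21a^3 + 24a^2b^2 − 12a − 18a^3b
= 3(−7a^3 + 8a^2b^2 − 4a − 6a^3b)    [factor out 3]
= 3a(−7a^2 + 8ab^2 − 4 − 6a^2b)    [factor out a]

3a(−7a^2 + 8ab^2 − 4 − 6a^2b)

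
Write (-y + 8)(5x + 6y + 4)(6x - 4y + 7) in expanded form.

-30x^2y - 16xy^2 + 69xy + 24y^3 - 218y^2 + 180y + 240x^2 + 472x + 224

(-y + 8)(5x + 6y + 4)(6x - 4y + 7)
= (-5xy - 6y^2 - 4y + 40x + 48y + 32)(6x - 4y + 7)    [distributive law]
= (-5xy - 6y^2 + 44y + 40x + 32)(6x - 4y + 7)    [combine like terms]
= -30x^2y + 20xy^2 - 35xy - 36xy^2 + 24y^3 - 42y^2 + 264xy - 176y^2 + 308y + 240x^2 - 160xy + 280x + 192x - 128y + 224    [distributive law]
= -30x^2y - 16xy^2 + 69xy + 24y^3 - 218y^2 + 180y + 240x^2 + 472x + 224    [combine like terms]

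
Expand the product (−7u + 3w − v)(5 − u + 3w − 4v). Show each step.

(−7u + 3w − v)(5 − u + 3w − 4v)
= −35u + 7u^2 − 21uw + 28uv + 15w − 3uw + 9w^2 − 12vw − 5v + uv − 3vw + 4v^2    [distributive law]
= −35u + 7u^2 − 24uw + 29uv + 15w + 9w^2 − 15vw − 5v + 4v^2    [combine like terms]

−35u + 7u^2 − 24uw + 29uv + 15w + 9w^2 − 15vw − 5v + 4v^2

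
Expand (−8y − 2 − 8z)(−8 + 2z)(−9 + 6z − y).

(−8y − 2 − 8z)(−8 + 2z)(−9 + 6z − y)
= (64y − 16yz + 16 − 4z + 64z − 16z^2)(−9 + 6z − y)    [distributive law]
= (64y − 16yz + 16 + 60z − 16z^2)(−9 + 6z − y)    [combine like terms]
= −576y + 384yz − 64y^2 + 144yz − 96yz^2 + 16y^2z − 144 + 96z − 16y − 540z + 360z^2 − 60yz + 144z^2 − 96z^3 + 16yz^2    [distributive law]
= −592y + 468yz − 64y^2 − 80yz^2 + 16y^2z − 144 − 444z + 504z^2 − 96z^3    [combine like terms]

−592y + 468yz − 64y^2 − 80yz^2 + 16y^2z − 144 − 444z + 504z^2 − 96z^3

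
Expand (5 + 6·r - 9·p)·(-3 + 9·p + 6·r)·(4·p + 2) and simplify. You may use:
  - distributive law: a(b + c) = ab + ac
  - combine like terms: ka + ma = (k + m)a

(5 + 6·r - 9·p)·(-3 + 9·p + 6·r)·(4·p + 2)
= (-15 + 45·p + 30·r - 18·r + 54·p·r + 36·r^2 + 27·p - 81·p^2 - 54·p·r)·(4·p + 2)    [distributive law]
= (-15 + 72·p + 12·r + 36·r^2 - 81·p^2)·(4·p + 2)    [combine like terms]
= -60·p - 30 + 288·p^2 + 144·p + 48·p·r + 24·r + 144·p·r^2 + 72·r^2 - 324·p^3 - 162·p^2    [distributive law]
= 84·p - 30 + 126·p^2 + 48·p·r + 24·r + 144·p·r^2 + 72·r^2 - 324·p^3    [combine like terms]

84·p - 30 + 126·p^2 + 48·p·r + 24·r + 144·p·r^2 + 72·r^2 - 324·p^3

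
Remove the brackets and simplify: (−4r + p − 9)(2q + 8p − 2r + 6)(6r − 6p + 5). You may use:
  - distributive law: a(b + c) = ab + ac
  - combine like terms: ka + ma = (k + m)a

(−4r + p − 9)(2q + 8p − 2r + 6)(6r − 6p + 5)
= (−8qr − 32pr + 8r^2 − 24r + 2pq + 8p^2 − 2pr + 6p − 18q − 72p + 18r − 54)(6r − 6p + 5)    [distributive law]
= (−8qr − 34pr + 8r^2 − 6r + 2pq + 8p^2 − 66p − 18q − 54)(6r − 6p + 5)    [combine like terms]
= −48qr^2 + 48pqr − 40qr − 204pr^2 + 204p^2r − 170pr + 48r^3 − 48pr^2 + 40r^2 − 36r^2 + 36pr − 30r + 12pqr − 12p^2q + 10pq + 48p^2r − 48p^3 + 40p^2 − 396pr + 396p^2 − 330p − 108qr + 108pq − 90q − 324r + 324p − 270    [distributive law]
= −48qr^2 + 60pqr − 148qr − 252pr^2 + 252p^2r − 530pr + 48r^3 + 4r^2 − 354r − 12p^2q + 118pq − 48p^3 + 436p^2 − 6p − 90q − 270    [combine like terms]

−48qr^2 + 60pqr − 148qr − 252pr^2 + 252p^2r − 530pr + 48r^3 + 4r^2 − 354r − 12p^2q + 118pq − 48p^3 + 436p^2 − 6p − 90q − 270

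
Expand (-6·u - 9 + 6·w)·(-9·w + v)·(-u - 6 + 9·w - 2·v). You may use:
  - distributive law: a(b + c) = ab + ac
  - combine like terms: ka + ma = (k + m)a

(-6·u - 9 + 6·w)·(-9·w + v)·(-u - 6 + 9·w - 2·v)
= (54·u·w - 6·u·v + 81·w - 9·v - 54·w^2 + 6·v·w)·(-u - 6 + 9·w - 2·v)    [distributive law]
= -54·u^2·w - 324·u·w + 486·u·w^2 - 108·u·v·w + 6·u^2·v + 36·u·v - 54·u·v·w + 12·u·v^2 - 81·u·w - 486·w + 729·w^2 - 162·v·w + 9·u·v + 54·v - 81·v·w + 18·v^2 + 54·u·w^2 + 324·w^2 - 486·w^3 + 108·v·w^2 - 6·u·v·w - 36·v·w + 54·v·w^2 - 12·v^2·w    [distributive law]
= -54·u^2·w - 405·u·w + 540·u·w^2 - 168·u·v·w + 6·u^2·v + 45·u·v + 12·u·v^2 - 486·w + 1053·w^2 - 279·v·w + 54·v + 18·v^2 - 486·w^3 + 162·v·w^2 - 12·v^2·w    [combine like terms]

-54·u^2·w - 405·u·w + 540·u·w^2 - 168·u·v·w + 6·u^2·v + 45·u·v + 12·u·v^2 - 486·w + 1053·w^2 - 279·v·w + 54·v + 18·v^2 - 486·w^3 + 162·v·w^2 - 12·v^2·w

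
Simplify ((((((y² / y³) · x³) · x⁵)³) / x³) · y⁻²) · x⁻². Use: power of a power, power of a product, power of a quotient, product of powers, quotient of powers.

x¹⁹·y⁻⁵

((((((y² / y³) · x³) · x⁵)³) / x³) · y⁻²) · x⁻²
= ((((((y² / y³) · x³)³) · ((x⁵)³)) / x³) · y⁻²) · x⁻²    [power of a product]
= ((((((y² / y³)³) · ((x³)³)) · ((x⁵)³)) / x³) · y⁻²) · x⁻²    [power of a product]
= (((((((y²)³) / ((y³)³)) · ((x³)³)) · ((x⁵)³)) / x³) · y⁻²) · x⁻²    [power of a quotient]
= (((((y⁶ / ((y³)³)) · ((x³)³)) · ((x⁵)³)) / x³) · y⁻²) · x⁻²    [power of a power]
= (((((y⁶ / y⁹) · ((x³)³)) · ((x⁵)³)) / x³) · y⁻²) · x⁻²    [power of a power]
= ((((y⁻³ · ((x³)³)) · ((x⁵)³)) / x³) · y⁻²) · x⁻²    [quotient of powers]
= ((((y⁻³ · x⁹) · ((x⁵)³)) / x³) · y⁻²) · x⁻²    [power of a power]
= ((((y⁻³ · x⁹) · x¹⁵) / x³) · y⁻²) · x⁻²    [power of a power]
= x¹⁹·y⁻⁵    [quotient of powers; product of powers]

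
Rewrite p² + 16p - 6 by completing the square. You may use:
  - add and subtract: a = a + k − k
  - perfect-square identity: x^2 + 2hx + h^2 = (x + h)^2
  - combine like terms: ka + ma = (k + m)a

(p + 8)² - 70

p² + 16p - 6
= p² + 16p + 64 - 64 - 6    [add and subtract 64]
= (p + 8)² - 64 - 6    [perfect-square identity]
= (p + 8)² - 70    [combine constants]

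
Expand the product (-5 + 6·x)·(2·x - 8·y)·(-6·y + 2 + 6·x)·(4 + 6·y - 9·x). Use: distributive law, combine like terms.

(-5 + 6·x)·(2·x - 8·y)·(-6·y + 2 + 6·x)·(4 + 6·y - 9·x)
= (-10·x + 40·y + 12·x^2 - 48·x·y)·(-6·y + 2 + 6·x)·(4 + 6·y - 9·x)    [distributive law]
= (60·x·y - 20·x - 60·x^2 - 240·y^2 + 80·y + 240·x·y - 72·x^2·y + 24·x^2 + 72·x^3 + 288·x·y^2 - 96·x·y - 288·x^2·y)·(4 + 6·y - 9·x)    [distributive law]
= (204·x·y - 20·x - 36·x^2 - 240·y^2 + 80·y - 360·x^2·y + 72·x^3 + 288·x·y^2)·(4 + 6·y - 9·x)    [combine like terms]
= 816·x·y + 1224·x·y^2 - 1836·x^2·y - 80·x - 120·x·y + 180·x^2 - 144·x^2 - 216·x^2·y + 324·x^3 - 960·y^2 - 1440·y^3 + 2160·x·y^2 + 320·y + 480·y^2 - 720·x·y - 1440·x^2·y - 2160·x^2·y^2 + 3240·x^3·y + 288·x^3 + 432·x^3·y - 648·x^4 + 1152·x·y^2 + 1728·x·y^3 - 2592·x^2·y^2    [distributive law]
= -24·x·y + 4536·x·y^2 - 3492·x^2·y - 80·x + 36·x^2 + 612·x^3 - 480·y^2 - 1440·y^3 + 320·y - 4752·x^2·y^2 + 3672·x^3·y - 648·x^4 + 1728·x·y^3    [combine like terms]

-24·x·y + 4536·x·y^2 - 3492·x^2·y - 80·x + 36·x^2 + 612·x^3 - 480·y^2 - 1440·y^3 + 320·y - 4752·x^2·y^2 + 3672·x^3·y - 648·x^4 + 1728·x·y^3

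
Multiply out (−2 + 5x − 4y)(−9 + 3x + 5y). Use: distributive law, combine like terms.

18 − 51x + 26y + 15x² + 13xy − 20y²

(−2 + 5x − 4y)(−9 + 3x + 5y)
= 18 − 6x − 10y − 45x + 15x² + 25xy + 36y − 12xy − 20y²    [distributive law]
= 18 − 51x + 26y + 15x² + 13xy − 20y²    [combine like terms]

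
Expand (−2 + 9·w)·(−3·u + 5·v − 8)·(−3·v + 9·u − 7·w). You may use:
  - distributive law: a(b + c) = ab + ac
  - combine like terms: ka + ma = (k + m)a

(−2 + 9·w)·(−3·u + 5·v − 8)·(−3·v + 9·u − 7·w)
= (6·u − 10·v + 16 − 27·u·w + 45·v·w − 72·w)·(−3·v + 9·u − 7·w)    [distributive law]
= −18·u·v + 54·u² − 42·u·w + 30·v² − 90·u·v + 70·v·w − 48·v + 144·u − 112·w + 81·u·v·w − 243·u²·w + 189·u·w² − 135·v²·w + 405·u·v·w − 315·v·w² + 216·v·w − 648·u·w + 504·w²    [distributive law]
= −108·u·v + 54·u² − 690·u·w + 30·v² + 286·v·w − 48·v + 144·u − 112·w + 486·u·v·w − 243·u²·w + 189·u·w² − 135·v²·w − 315·v·w² + 504·w²    [combine like terms]

−108·u·v + 54·u² − 690·u·w + 30·v² + 286·v·w − 48·v + 144·u − 112·w + 486·u·v·w − 243·u²·w + 189·u·w² − 135·v²·w − 315·v·w² + 504·w²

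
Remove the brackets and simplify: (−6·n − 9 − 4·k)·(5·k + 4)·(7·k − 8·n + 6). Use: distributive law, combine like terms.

(−6·n − 9 − 4·k)·(5·k + 4)·(7·k − 8·n + 6)
= (−30·k·n − 24·n − 45·k − 36 − 20·k² − 16·k)·(7·k − 8·n + 6)    [distributive law]
= (−30·k·n − 24·n − 61·k − 36 − 20·k²)·(7·k − 8·n + 6)    [combine like terms]
= −210·k²·n + 240·k·n² − 180·k·n − 168·k·n + 192·n² − 144·n − 427·k² + 488·k·n − 366·k − 252·k + 288·n − 216 − 140·k³ + 160·k²·n − 120·k²    [distributive law]
= −50·k²·n + 240·k·n² + 140·k·n + 192·n² + 144·n − 547·k² − 618·k − 216 − 140·k³    [combine like terms]

−50·k²·n + 240·k·n² + 140·k·n + 192·n² + 144·n − 547·k² − 618·k − 216 − 140·k³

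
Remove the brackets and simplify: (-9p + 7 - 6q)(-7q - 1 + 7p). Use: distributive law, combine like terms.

21pq + 58p - 63p² - 43q - 7 + 42q²

(-9p + 7 - 6q)(-7q - 1 + 7p)
= 63pq + 9p - 63p² - 49q - 7 + 49p + 42q² + 6q - 42pq    [distributive law]
= 21pq + 58p - 63p² - 43q - 7 + 42q²    [combine like terms]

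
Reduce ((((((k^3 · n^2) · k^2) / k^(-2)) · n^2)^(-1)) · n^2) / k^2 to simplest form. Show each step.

((((((k^3 · n^2) · k^2) / k^(-2)) · n^2)^(-1)) · n^2) / k^2
= ((((((k^3 · n^2) · k^2) / k^(-2))^(-1)) · ((n^2)^(-1))) · n^2) / k^2    [power of a product]
= ((((((k^3 · n^2) · k^2)^(-1)) / ((k^(-2))^(-1))) · ((n^2)^(-1))) · n^2) / k^2    [power of a quotient]
= ((((((k^3 · n^2)^(-1)) · ((k^2)^(-1))) / ((k^(-2))^(-1))) · ((n^2)^(-1))) · n^2) / k^2    [power of a product]
= (((((((k^3)^(-1)) · ((n^2)^(-1))) · ((k^2)^(-1))) / ((k^(-2))^(-1))) · ((n^2)^(-1))) · n^2) / k^2    [power of a product]
= (((((k^(-3) · ((n^2)^(-1))) · ((k^2)^(-1))) / ((k^(-2))^(-1))) · ((n^2)^(-1))) · n^2) / k^2    [power of a power]
= (((((k^(-3) · n^(-2)) · ((k^2)^(-1))) / ((k^(-2))^(-1))) · ((n^2)^(-1))) · n^2) / k^2    [power of a power]
= (((((k^(-3) · n^(-2)) · k^(-2)) / ((k^(-2))^(-1))) · ((n^2)^(-1))) · n^2) / k^2    [power of a power]
= (((((k^(-3) · n^(-2)) · k^(-2)) / k^2) · ((n^2)^(-1))) · n^2) / k^2    [power of a power]
= (((((k^(-3) · n^(-2)) · k^(-2)) / k^2) · n^(-2)) · n^2) / k^2    [power of a power]
= k^(-9)·n^(-2)    [quotient of powers; product of powers]

k^(-9)·n^(-2)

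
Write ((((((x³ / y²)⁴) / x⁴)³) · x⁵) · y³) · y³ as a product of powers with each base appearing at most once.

((((((x³ / y²)⁴) / x⁴)³) · x⁵) · y³) · y³
= ((((((x³ / y²)⁴)³) / ((x⁴)³)) · x⁵) · y³) · y³    [power of a quotient]
= (((((x³ / y²)¹²) / ((x⁴)³)) · x⁵) · y³) · y³    [power of a power]
= ((((((x³)¹²) / ((y²)¹²)) / ((x⁴)³)) · x⁵) · y³) · y³    [power of a quotient]
= ((((x³⁶ / ((y²)¹²)) / ((x⁴)³)) · x⁵) · y³) · y³    [power of a power]
= ((((x³⁶ / y²⁴) / ((x⁴)³)) · x⁵) · y³) · y³    [power of a power]
= ((((x³⁶ / y²⁴) / x¹²) · x⁵) · y³) · y³    [power of a power]
= x²⁹·y⁻¹⁸    [quotient of powers; product of powers]

x²⁹·y⁻¹⁸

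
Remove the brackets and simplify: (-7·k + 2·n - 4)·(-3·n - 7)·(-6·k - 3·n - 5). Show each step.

(-7·k + 2·n - 4)·(-3·n - 7)·(-6·k - 3·n - 5)
= (21·k·n + 49·k - 6·n^2 - 14·n + 12·n + 28)·(-6·k - 3·n - 5)    [distributive law]
= (21·k·n + 49·k - 6·n^2 - 2·n + 28)·(-6·k - 3·n - 5)    [combine like terms]
= -126·k^2·n - 63·k·n^2 - 105·k·n - 294·k^2 - 147·k·n - 245·k + 36·k·n^2 + 18·n^3 + 30·n^2 + 12·k·n + 6·n^2 + 10·n - 168·k - 84·n - 140    [distributive law]
= -126·k^2·n - 27·k·n^2 - 240·k·n - 294·k^2 - 413·k + 18·n^3 + 36·n^2 - 74·n - 140    [combine like terms]

-126·k^2·n - 27·k·n^2 - 240·k·n - 294·k^2 - 413·k + 18·n^3 + 36·n^2 - 74·n - 140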